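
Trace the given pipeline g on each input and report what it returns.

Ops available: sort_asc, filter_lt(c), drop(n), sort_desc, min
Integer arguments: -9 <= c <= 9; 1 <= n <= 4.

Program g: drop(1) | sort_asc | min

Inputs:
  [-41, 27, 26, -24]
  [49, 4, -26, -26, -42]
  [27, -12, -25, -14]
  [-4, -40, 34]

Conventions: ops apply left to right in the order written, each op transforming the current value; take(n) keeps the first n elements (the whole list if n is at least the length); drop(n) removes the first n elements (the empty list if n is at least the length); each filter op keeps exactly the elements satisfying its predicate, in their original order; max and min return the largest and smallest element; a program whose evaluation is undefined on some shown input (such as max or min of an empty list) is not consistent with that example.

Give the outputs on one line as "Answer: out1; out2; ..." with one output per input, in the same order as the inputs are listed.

-24; -42; -25; -40

Execution, op by op:
  [-41, 27, 26, -24] -> [27, 26, -24] -> [-24, 26, 27] -> -24
  [49, 4, -26, -26, -42] -> [4, -26, -26, -42] -> [-42, -26, -26, 4] -> -42
  [27, -12, -25, -14] -> [-12, -25, -14] -> [-25, -14, -12] -> -25
  [-4, -40, 34] -> [-40, 34] -> [-40, 34] -> -40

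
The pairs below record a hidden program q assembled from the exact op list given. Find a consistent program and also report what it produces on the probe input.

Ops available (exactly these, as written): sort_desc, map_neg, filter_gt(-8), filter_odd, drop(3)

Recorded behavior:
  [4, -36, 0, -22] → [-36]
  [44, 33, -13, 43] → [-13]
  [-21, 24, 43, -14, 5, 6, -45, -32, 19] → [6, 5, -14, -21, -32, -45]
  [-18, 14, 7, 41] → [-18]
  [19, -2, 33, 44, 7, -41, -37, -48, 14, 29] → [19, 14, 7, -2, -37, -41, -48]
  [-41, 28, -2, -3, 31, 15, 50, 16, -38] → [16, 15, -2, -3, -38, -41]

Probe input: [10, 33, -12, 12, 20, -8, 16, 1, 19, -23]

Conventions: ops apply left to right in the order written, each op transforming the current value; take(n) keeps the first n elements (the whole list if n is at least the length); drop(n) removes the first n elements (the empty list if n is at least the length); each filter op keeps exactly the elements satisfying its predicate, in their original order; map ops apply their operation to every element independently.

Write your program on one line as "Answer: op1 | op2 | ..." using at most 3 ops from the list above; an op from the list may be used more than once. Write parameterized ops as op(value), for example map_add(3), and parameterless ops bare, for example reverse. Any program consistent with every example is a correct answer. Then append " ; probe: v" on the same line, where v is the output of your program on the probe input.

sort_desc | drop(3) ; probe: [16, 12, 10, 1, -8, -12, -23]

Check, running the answer program on each example:
  [4, -36, 0, -22] -> [4, 0, -22, -36] -> [-36]
  [44, 33, -13, 43] -> [44, 43, 33, -13] -> [-13]
  [-21, 24, 43, -14, 5, 6, -45, -32, 19] -> [43, 24, 19, 6, 5, -14, -21, -32, -45] -> [6, 5, -14, -21, -32, -45]
  [-18, 14, 7, 41] -> [41, 14, 7, -18] -> [-18]
  [19, -2, 33, 44, 7, -41, -37, -48, 14, 29] -> [44, 33, 29, 19, 14, 7, -2, -37, -41, -48] -> [19, 14, 7, -2, -37, -41, -48]
  [-41, 28, -2, -3, 31, 15, 50, 16, -38] -> [50, 31, 28, 16, 15, -2, -3, -38, -41] -> [16, 15, -2, -3, -38, -41]
  probe: [10, 33, -12, 12, 20, -8, 16, 1, 19, -23] -> [33, 20, 19, 16, 12, 10, 1, -8, -12, -23] -> [16, 12, 10, 1, -8, -12, -23]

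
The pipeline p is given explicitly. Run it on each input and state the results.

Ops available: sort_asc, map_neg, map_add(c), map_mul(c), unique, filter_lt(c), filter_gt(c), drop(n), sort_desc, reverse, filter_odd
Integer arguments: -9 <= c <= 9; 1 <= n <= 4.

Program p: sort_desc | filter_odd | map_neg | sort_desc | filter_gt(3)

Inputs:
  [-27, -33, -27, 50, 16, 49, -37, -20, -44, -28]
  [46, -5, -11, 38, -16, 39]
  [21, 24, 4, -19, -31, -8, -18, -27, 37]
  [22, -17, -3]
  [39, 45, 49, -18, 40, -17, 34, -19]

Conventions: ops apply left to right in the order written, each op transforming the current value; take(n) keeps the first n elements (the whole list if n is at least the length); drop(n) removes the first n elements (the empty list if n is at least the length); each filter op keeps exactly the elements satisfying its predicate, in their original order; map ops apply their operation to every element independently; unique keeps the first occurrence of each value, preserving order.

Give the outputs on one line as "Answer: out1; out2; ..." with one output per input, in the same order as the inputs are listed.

Execution, op by op:
  [-27, -33, -27, 50, 16, 49, -37, -20, -44, -28] -> [50, 49, 16, -20, -27, -27, -28, -33, -37, -44] -> [49, -27, -27, -33, -37] -> [-49, 27, 27, 33, 37] -> [37, 33, 27, 27, -49] -> [37, 33, 27, 27]
  [46, -5, -11, 38, -16, 39] -> [46, 39, 38, -5, -11, -16] -> [39, -5, -11] -> [-39, 5, 11] -> [11, 5, -39] -> [11, 5]
  [21, 24, 4, -19, -31, -8, -18, -27, 37] -> [37, 24, 21, 4, -8, -18, -19, -27, -31] -> [37, 21, -19, -27, -31] -> [-37, -21, 19, 27, 31] -> [31, 27, 19, -21, -37] -> [31, 27, 19]
  [22, -17, -3] -> [22, -3, -17] -> [-3, -17] -> [3, 17] -> [17, 3] -> [17]
  [39, 45, 49, -18, 40, -17, 34, -19] -> [49, 45, 40, 39, 34, -17, -18, -19] -> [49, 45, 39, -17, -19] -> [-49, -45, -39, 17, 19] -> [19, 17, -39, -45, -49] -> [19, 17]

[37, 33, 27, 27]; [11, 5]; [31, 27, 19]; [17]; [19, 17]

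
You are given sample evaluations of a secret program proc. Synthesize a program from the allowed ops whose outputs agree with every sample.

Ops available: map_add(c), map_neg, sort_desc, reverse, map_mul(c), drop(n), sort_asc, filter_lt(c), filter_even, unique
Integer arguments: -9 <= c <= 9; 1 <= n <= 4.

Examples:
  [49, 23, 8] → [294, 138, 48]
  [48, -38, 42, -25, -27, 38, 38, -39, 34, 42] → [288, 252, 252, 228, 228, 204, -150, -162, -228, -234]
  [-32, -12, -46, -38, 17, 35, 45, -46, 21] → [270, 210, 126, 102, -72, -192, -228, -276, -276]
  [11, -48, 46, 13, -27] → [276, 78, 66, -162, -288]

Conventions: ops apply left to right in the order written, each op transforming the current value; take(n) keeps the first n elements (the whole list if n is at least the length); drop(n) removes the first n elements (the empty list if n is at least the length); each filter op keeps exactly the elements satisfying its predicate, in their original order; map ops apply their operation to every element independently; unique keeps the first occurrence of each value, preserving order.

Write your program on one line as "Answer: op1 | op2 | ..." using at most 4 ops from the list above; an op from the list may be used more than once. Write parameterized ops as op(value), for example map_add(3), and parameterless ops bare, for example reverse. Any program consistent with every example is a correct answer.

sort_asc | reverse | map_mul(6)

Check, running the answer program on each example:
  [49, 23, 8] -> [8, 23, 49] -> [49, 23, 8] -> [294, 138, 48]
  [48, -38, 42, -25, -27, 38, 38, -39, 34, 42] -> [-39, -38, -27, -25, 34, 38, 38, 42, 42, 48] -> [48, 42, 42, 38, 38, 34, -25, -27, -38, -39] -> [288, 252, 252, 228, 228, 204, -150, -162, -228, -234]
  [-32, -12, -46, -38, 17, 35, 45, -46, 21] -> [-46, -46, -38, -32, -12, 17, 21, 35, 45] -> [45, 35, 21, 17, -12, -32, -38, -46, -46] -> [270, 210, 126, 102, -72, -192, -228, -276, -276]
  [11, -48, 46, 13, -27] -> [-48, -27, 11, 13, 46] -> [46, 13, 11, -27, -48] -> [276, 78, 66, -162, -288]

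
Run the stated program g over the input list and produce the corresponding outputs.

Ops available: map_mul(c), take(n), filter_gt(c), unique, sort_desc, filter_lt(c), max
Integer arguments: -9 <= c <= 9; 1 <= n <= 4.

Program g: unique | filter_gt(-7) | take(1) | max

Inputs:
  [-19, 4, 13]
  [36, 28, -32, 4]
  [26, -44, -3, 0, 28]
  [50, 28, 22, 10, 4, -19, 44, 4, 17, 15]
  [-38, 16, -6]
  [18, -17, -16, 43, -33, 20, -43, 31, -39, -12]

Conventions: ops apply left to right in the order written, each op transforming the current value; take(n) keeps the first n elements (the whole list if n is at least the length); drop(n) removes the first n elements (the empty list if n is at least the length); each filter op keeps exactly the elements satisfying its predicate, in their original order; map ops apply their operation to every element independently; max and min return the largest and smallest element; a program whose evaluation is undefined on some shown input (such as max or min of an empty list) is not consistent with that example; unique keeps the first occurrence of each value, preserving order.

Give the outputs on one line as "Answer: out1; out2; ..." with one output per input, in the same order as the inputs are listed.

Execution, op by op:
  [-19, 4, 13] -> [-19, 4, 13] -> [4, 13] -> [4] -> 4
  [36, 28, -32, 4] -> [36, 28, -32, 4] -> [36, 28, 4] -> [36] -> 36
  [26, -44, -3, 0, 28] -> [26, -44, -3, 0, 28] -> [26, -3, 0, 28] -> [26] -> 26
  [50, 28, 22, 10, 4, -19, 44, 4, 17, 15] -> [50, 28, 22, 10, 4, -19, 44, 17, 15] -> [50, 28, 22, 10, 4, 44, 17, 15] -> [50] -> 50
  [-38, 16, -6] -> [-38, 16, -6] -> [16, -6] -> [16] -> 16
  [18, -17, -16, 43, -33, 20, -43, 31, -39, -12] -> [18, -17, -16, 43, -33, 20, -43, 31, -39, -12] -> [18, 43, 20, 31] -> [18] -> 18

4; 36; 26; 50; 16; 18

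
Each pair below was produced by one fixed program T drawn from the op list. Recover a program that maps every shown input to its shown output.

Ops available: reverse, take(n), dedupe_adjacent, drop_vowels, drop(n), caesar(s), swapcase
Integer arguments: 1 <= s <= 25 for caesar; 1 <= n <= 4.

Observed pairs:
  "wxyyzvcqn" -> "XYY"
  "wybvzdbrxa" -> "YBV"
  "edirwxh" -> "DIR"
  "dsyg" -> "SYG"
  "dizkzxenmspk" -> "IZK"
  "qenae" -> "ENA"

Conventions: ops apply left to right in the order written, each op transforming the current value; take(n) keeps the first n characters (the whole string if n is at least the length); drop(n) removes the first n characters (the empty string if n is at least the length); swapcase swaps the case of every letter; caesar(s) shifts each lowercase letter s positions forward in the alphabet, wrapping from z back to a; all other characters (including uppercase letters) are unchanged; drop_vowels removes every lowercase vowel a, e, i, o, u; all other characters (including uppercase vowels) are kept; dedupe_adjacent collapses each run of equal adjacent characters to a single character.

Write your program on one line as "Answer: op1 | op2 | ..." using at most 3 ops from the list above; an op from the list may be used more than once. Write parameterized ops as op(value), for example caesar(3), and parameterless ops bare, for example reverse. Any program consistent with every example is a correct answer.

swapcase | drop(1) | take(3)

Check, running the answer program on each example:
  "wxyyzvcqn" -> "WXYYZVCQN" -> "XYYZVCQN" -> "XYY"
  "wybvzdbrxa" -> "WYBVZDBRXA" -> "YBVZDBRXA" -> "YBV"
  "edirwxh" -> "EDIRWXH" -> "DIRWXH" -> "DIR"
  "dsyg" -> "DSYG" -> "SYG" -> "SYG"
  "dizkzxenmspk" -> "DIZKZXENMSPK" -> "IZKZXENMSPK" -> "IZK"
  "qenae" -> "QENAE" -> "ENAE" -> "ENA"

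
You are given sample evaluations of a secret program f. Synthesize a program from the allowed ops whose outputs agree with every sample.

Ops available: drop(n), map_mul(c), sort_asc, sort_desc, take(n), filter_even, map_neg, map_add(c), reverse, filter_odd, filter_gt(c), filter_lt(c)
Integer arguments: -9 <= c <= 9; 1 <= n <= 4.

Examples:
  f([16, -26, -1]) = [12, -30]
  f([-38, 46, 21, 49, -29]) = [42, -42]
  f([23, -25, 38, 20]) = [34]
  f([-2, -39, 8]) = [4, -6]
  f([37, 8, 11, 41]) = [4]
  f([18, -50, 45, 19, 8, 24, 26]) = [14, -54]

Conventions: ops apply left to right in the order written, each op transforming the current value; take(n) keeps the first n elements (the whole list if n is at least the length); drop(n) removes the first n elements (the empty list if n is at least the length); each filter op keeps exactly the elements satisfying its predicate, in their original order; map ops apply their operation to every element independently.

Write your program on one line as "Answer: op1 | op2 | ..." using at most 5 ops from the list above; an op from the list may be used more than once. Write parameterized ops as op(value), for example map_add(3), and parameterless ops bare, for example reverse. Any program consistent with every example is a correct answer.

take(3) | sort_asc | sort_desc | map_add(-4) | filter_even

Check, running the answer program on each example:
  [16, -26, -1] -> [16, -26, -1] -> [-26, -1, 16] -> [16, -1, -26] -> [12, -5, -30] -> [12, -30]
  [-38, 46, 21, 49, -29] -> [-38, 46, 21] -> [-38, 21, 46] -> [46, 21, -38] -> [42, 17, -42] -> [42, -42]
  [23, -25, 38, 20] -> [23, -25, 38] -> [-25, 23, 38] -> [38, 23, -25] -> [34, 19, -29] -> [34]
  [-2, -39, 8] -> [-2, -39, 8] -> [-39, -2, 8] -> [8, -2, -39] -> [4, -6, -43] -> [4, -6]
  [37, 8, 11, 41] -> [37, 8, 11] -> [8, 11, 37] -> [37, 11, 8] -> [33, 7, 4] -> [4]
  [18, -50, 45, 19, 8, 24, 26] -> [18, -50, 45] -> [-50, 18, 45] -> [45, 18, -50] -> [41, 14, -54] -> [14, -54]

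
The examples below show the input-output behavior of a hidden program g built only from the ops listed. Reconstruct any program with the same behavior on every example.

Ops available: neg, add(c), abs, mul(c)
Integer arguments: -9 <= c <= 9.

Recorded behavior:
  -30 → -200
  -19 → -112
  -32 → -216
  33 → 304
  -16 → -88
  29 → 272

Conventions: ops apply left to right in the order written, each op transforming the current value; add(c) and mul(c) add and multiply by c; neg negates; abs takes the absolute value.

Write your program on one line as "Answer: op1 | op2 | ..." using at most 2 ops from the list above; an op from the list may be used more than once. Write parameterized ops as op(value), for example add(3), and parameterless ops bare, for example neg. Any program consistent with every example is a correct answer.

add(5) | mul(8)

Check, running the answer program on each example:
  -30 -> -25 -> -200
  -19 -> -14 -> -112
  -32 -> -27 -> -216
  33 -> 38 -> 304
  -16 -> -11 -> -88
  29 -> 34 -> 272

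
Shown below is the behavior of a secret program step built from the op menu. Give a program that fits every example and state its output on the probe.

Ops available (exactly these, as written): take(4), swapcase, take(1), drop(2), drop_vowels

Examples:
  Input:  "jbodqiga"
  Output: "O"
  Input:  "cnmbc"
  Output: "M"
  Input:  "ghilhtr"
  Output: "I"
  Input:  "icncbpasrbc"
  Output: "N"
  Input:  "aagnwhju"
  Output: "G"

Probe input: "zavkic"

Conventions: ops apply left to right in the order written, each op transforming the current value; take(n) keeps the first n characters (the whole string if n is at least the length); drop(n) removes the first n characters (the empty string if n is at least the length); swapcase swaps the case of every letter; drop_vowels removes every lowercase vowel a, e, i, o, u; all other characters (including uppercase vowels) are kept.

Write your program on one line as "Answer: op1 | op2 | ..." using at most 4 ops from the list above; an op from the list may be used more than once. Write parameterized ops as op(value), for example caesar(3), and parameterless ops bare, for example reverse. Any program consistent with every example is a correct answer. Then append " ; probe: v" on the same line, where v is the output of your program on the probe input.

drop(2) | take(1) | swapcase ; probe: "V"

Check, running the answer program on each example:
  "jbodqiga" -> "odqiga" -> "o" -> "O"
  "cnmbc" -> "mbc" -> "m" -> "M"
  "ghilhtr" -> "ilhtr" -> "i" -> "I"
  "icncbpasrbc" -> "ncbpasrbc" -> "n" -> "N"
  "aagnwhju" -> "gnwhju" -> "g" -> "G"
  probe: "zavkic" -> "vkic" -> "v" -> "V"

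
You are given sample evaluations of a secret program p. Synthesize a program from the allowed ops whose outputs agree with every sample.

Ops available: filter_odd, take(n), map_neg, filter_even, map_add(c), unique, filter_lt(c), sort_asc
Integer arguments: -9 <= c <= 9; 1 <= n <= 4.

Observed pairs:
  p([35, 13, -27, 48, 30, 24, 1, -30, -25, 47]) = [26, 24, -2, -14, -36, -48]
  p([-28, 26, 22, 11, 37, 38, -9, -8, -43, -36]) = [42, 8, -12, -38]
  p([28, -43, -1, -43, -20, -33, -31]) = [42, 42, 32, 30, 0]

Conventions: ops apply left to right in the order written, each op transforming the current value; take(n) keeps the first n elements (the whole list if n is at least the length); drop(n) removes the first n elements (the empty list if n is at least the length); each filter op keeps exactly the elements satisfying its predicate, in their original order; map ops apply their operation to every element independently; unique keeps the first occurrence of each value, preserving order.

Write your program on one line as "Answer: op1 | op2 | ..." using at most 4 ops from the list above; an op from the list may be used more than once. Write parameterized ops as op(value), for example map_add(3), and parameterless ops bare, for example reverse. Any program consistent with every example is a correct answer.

map_add(1) | sort_asc | filter_even | map_neg

Check, running the answer program on each example:
  [35, 13, -27, 48, 30, 24, 1, -30, -25, 47] -> [36, 14, -26, 49, 31, 25, 2, -29, -24, 48] -> [-29, -26, -24, 2, 14, 25, 31, 36, 48, 49] -> [-26, -24, 2, 14, 36, 48] -> [26, 24, -2, -14, -36, -48]
  [-28, 26, 22, 11, 37, 38, -9, -8, -43, -36] -> [-27, 27, 23, 12, 38, 39, -8, -7, -42, -35] -> [-42, -35, -27, -8, -7, 12, 23, 27, 38, 39] -> [-42, -8, 12, 38] -> [42, 8, -12, -38]
  [28, -43, -1, -43, -20, -33, -31] -> [29, -42, 0, -42, -19, -32, -30] -> [-42, -42, -32, -30, -19, 0, 29] -> [-42, -42, -32, -30, 0] -> [42, 42, 32, 30, 0]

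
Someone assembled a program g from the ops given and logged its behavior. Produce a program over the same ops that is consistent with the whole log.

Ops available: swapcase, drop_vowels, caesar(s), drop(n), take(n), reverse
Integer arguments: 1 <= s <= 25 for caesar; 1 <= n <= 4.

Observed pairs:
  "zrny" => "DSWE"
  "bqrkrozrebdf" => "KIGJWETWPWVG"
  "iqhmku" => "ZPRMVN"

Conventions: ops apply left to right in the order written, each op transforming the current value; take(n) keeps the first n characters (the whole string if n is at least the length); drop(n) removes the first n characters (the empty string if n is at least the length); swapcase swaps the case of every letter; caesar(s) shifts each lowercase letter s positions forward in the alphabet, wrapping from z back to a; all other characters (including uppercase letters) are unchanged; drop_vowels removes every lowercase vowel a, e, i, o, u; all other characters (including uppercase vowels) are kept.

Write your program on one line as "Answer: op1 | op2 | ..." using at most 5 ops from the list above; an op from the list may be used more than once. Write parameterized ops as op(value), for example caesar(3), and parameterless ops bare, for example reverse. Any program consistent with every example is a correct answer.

reverse | caesar(16) | caesar(15) | swapcase

Check, running the answer program on each example:
  "zrny" -> "ynrz" -> "odhp" -> "dswe" -> "DSWE"
  "bqrkrozrebdf" -> "fdberzorkrqb" -> "vtruhpehahgr" -> "kigjwetwpwvg" -> "KIGJWETWPWVG"
  "iqhmku" -> "ukmhqi" -> "kacxgy" -> "zprmvn" -> "ZPRMVN"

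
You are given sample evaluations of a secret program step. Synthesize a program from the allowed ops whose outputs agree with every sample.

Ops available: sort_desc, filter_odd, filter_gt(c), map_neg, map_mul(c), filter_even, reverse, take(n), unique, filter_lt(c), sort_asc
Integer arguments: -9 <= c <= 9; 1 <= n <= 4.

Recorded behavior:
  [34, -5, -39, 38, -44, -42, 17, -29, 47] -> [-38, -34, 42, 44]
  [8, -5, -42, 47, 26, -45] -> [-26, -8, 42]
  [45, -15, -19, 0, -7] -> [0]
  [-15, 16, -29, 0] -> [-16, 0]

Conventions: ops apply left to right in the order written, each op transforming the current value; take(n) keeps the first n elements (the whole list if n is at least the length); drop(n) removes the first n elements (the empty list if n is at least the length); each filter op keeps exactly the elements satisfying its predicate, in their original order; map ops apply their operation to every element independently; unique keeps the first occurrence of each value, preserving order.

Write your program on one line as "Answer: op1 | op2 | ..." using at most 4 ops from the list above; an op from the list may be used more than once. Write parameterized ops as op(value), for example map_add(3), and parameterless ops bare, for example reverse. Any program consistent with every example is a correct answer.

map_neg | sort_asc | filter_even

Check, running the answer program on each example:
  [34, -5, -39, 38, -44, -42, 17, -29, 47] -> [-34, 5, 39, -38, 44, 42, -17, 29, -47] -> [-47, -38, -34, -17, 5, 29, 39, 42, 44] -> [-38, -34, 42, 44]
  [8, -5, -42, 47, 26, -45] -> [-8, 5, 42, -47, -26, 45] -> [-47, -26, -8, 5, 42, 45] -> [-26, -8, 42]
  [45, -15, -19, 0, -7] -> [-45, 15, 19, 0, 7] -> [-45, 0, 7, 15, 19] -> [0]
  [-15, 16, -29, 0] -> [15, -16, 29, 0] -> [-16, 0, 15, 29] -> [-16, 0]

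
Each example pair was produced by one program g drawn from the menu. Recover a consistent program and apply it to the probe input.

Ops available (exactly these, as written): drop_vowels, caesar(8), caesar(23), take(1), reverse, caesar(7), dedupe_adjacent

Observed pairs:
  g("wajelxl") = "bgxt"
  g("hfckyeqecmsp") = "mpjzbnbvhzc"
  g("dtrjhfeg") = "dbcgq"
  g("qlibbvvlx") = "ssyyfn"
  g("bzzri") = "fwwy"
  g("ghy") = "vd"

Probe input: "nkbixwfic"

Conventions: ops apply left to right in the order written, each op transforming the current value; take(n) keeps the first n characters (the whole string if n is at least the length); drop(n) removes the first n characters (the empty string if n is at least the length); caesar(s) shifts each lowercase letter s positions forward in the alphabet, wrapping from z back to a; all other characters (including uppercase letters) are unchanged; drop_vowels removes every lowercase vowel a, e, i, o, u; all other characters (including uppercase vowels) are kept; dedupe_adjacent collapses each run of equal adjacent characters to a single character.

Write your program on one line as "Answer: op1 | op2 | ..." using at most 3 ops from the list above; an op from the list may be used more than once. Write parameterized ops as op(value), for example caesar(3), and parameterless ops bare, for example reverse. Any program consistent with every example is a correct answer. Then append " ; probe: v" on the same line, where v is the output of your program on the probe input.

caesar(23) | reverse | drop_vowels ; probe: "zfctfyhk"

Check, running the answer program on each example:
  "wajelxl" -> "txgbiui" -> "iuibgxt" -> "bgxt"
  "hfckyeqecmsp" -> "eczhvbnbzjpm" -> "mpjzbnbvhzce" -> "mpjzbnbvhzc"
  "dtrjhfeg" -> "aqogecbd" -> "dbcegoqa" -> "dbcgq"
  "qlibbvvlx" -> "nifyyssiu" -> "uissyyfin" -> "ssyyfn"
  "bzzri" -> "ywwof" -> "fowwy" -> "fwwy"
  "ghy" -> "dev" -> "ved" -> "vd"
  probe: "nkbixwfic" -> "khyfutcfz" -> "zfctufyhk" -> "zfctfyhk"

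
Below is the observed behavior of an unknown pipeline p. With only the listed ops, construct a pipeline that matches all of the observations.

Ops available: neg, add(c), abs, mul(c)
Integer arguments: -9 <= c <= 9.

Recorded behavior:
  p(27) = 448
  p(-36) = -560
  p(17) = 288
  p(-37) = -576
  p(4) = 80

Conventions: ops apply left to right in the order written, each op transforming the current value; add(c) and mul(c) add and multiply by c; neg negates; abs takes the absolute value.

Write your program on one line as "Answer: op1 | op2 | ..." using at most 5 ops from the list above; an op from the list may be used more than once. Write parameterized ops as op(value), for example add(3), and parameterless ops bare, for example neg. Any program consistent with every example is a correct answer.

add(1) | mul(4) | mul(-4) | neg

Check, running the answer program on each example:
  27 -> 28 -> 112 -> -448 -> 448
  -36 -> -35 -> -140 -> 560 -> -560
  17 -> 18 -> 72 -> -288 -> 288
  -37 -> -36 -> -144 -> 576 -> -576
  4 -> 5 -> 20 -> -80 -> 80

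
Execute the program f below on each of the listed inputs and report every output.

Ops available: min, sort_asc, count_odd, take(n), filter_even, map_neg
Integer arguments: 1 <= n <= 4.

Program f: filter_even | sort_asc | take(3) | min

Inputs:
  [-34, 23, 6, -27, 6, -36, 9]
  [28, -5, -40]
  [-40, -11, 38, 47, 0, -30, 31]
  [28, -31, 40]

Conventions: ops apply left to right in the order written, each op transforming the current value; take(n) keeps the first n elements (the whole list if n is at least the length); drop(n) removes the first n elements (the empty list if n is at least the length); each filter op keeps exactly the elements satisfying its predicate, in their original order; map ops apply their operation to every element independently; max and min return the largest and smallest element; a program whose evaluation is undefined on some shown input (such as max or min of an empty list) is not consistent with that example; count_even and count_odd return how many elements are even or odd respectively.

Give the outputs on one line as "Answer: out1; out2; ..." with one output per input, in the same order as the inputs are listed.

-36; -40; -40; 28

Execution, op by op:
  [-34, 23, 6, -27, 6, -36, 9] -> [-34, 6, 6, -36] -> [-36, -34, 6, 6] -> [-36, -34, 6] -> -36
  [28, -5, -40] -> [28, -40] -> [-40, 28] -> [-40, 28] -> -40
  [-40, -11, 38, 47, 0, -30, 31] -> [-40, 38, 0, -30] -> [-40, -30, 0, 38] -> [-40, -30, 0] -> -40
  [28, -31, 40] -> [28, 40] -> [28, 40] -> [28, 40] -> 28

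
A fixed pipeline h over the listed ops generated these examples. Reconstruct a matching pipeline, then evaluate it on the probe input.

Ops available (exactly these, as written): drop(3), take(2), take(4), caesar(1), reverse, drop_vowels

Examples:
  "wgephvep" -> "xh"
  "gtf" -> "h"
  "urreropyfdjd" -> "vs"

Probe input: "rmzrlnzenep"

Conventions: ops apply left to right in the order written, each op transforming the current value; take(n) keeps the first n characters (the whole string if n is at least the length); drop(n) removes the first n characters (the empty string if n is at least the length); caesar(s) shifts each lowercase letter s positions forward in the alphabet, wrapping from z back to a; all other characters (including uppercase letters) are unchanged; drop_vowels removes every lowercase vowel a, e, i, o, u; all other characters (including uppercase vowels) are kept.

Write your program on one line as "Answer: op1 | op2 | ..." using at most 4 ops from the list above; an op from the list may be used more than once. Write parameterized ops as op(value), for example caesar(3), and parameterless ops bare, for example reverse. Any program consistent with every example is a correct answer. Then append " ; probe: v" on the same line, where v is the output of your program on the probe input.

caesar(1) | take(2) | drop_vowels ; probe: "sn"

Check, running the answer program on each example:
  "wgephvep" -> "xhfqiwfq" -> "xh" -> "xh"
  "gtf" -> "hug" -> "hu" -> "h"
  "urreropyfdjd" -> "vssfspqzgeke" -> "vs" -> "vs"
  probe: "rmzrlnzenep" -> "snasmoafofq" -> "sn" -> "sn"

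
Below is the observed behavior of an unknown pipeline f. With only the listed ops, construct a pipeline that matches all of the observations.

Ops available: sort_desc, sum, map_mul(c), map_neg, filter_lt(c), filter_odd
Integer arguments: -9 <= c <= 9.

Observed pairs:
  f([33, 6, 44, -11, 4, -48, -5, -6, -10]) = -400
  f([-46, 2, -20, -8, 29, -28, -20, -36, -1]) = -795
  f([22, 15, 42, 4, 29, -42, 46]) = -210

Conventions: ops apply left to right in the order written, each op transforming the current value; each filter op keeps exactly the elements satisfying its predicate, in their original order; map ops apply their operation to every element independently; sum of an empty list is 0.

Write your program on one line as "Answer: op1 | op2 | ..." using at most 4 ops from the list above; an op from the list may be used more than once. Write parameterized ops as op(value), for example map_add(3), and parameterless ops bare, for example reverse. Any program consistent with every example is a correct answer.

map_mul(5) | filter_lt(9) | sort_desc | sum

Check, running the answer program on each example:
  [33, 6, 44, -11, 4, -48, -5, -6, -10] -> [165, 30, 220, -55, 20, -240, -25, -30, -50] -> [-55, -240, -25, -30, -50] -> [-25, -30, -50, -55, -240] -> -400
  [-46, 2, -20, -8, 29, -28, -20, -36, -1] -> [-230, 10, -100, -40, 145, -140, -100, -180, -5] -> [-230, -100, -40, -140, -100, -180, -5] -> [-5, -40, -100, -100, -140, -180, -230] -> -795
  [22, 15, 42, 4, 29, -42, 46] -> [110, 75, 210, 20, 145, -210, 230] -> [-210] -> [-210] -> -210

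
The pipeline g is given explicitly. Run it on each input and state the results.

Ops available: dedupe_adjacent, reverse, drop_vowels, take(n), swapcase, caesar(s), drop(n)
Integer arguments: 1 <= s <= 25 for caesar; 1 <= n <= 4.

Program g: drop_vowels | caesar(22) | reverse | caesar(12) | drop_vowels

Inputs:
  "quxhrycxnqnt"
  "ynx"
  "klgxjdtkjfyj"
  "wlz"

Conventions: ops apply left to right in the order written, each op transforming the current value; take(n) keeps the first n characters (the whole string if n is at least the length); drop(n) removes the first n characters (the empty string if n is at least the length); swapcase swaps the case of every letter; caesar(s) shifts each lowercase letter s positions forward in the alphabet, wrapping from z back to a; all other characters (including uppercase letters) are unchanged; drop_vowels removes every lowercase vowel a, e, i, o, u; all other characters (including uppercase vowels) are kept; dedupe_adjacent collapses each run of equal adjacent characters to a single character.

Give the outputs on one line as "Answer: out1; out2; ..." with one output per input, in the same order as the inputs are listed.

"bvyvfkgzpfy"; "fvg"; "rgnrsblrfts"; "ht"

Execution, op by op:
  "quxhrycxnqnt" -> "qxhrycxnqnt" -> "mtdnuytjmjp" -> "pjmjtyundtm" -> "bvyvfkgzpfy" -> "bvyvfkgzpfy"
  "ynx" -> "ynx" -> "ujt" -> "tju" -> "fvg" -> "fvg"
  "klgxjdtkjfyj" -> "klgxjdtkjfyj" -> "ghctfzpgfbuf" -> "fubfgpzftchg" -> "rgnrsblrfots" -> "rgnrsblrfts"
  "wlz" -> "wlz" -> "shv" -> "vhs" -> "hte" -> "ht"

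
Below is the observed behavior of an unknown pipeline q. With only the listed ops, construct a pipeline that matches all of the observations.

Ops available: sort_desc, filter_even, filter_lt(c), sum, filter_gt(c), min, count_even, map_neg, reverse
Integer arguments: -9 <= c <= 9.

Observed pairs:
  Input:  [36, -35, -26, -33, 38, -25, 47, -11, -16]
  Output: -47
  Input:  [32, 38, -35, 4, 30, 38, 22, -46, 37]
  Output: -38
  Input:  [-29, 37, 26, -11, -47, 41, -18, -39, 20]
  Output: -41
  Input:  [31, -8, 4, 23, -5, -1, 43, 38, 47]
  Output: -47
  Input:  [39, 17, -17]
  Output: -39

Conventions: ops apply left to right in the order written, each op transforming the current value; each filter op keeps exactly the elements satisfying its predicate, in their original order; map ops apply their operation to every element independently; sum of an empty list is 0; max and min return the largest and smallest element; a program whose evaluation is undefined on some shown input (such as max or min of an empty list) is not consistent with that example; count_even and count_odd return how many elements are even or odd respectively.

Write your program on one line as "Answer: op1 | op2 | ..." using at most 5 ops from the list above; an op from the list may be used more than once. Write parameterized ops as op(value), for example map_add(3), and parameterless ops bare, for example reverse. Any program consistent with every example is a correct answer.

reverse | sort_desc | map_neg | reverse | min

Check, running the answer program on each example:
  [36, -35, -26, -33, 38, -25, 47, -11, -16] -> [-16, -11, 47, -25, 38, -33, -26, -35, 36] -> [47, 38, 36, -11, -16, -25, -26, -33, -35] -> [-47, -38, -36, 11, 16, 25, 26, 33, 35] -> [35, 33, 26, 25, 16, 11, -36, -38, -47] -> -47
  [32, 38, -35, 4, 30, 38, 22, -46, 37] -> [37, -46, 22, 38, 30, 4, -35, 38, 32] -> [38, 38, 37, 32, 30, 22, 4, -35, -46] -> [-38, -38, -37, -32, -30, -22, -4, 35, 46] -> [46, 35, -4, -22, -30, -32, -37, -38, -38] -> -38
  [-29, 37, 26, -11, -47, 41, -18, -39, 20] -> [20, -39, -18, 41, -47, -11, 26, 37, -29] -> [41, 37, 26, 20, -11, -18, -29, -39, -47] -> [-41, -37, -26, -20, 11, 18, 29, 39, 47] -> [47, 39, 29, 18, 11, -20, -26, -37, -41] -> -41
  [31, -8, 4, 23, -5, -1, 43, 38, 47] -> [47, 38, 43, -1, -5, 23, 4, -8, 31] -> [47, 43, 38, 31, 23, 4, -1, -5, -8] -> [-47, -43, -38, -31, -23, -4, 1, 5, 8] -> [8, 5, 1, -4, -23, -31, -38, -43, -47] -> -47
  [39, 17, -17] -> [-17, 17, 39] -> [39, 17, -17] -> [-39, -17, 17] -> [17, -17, -39] -> -39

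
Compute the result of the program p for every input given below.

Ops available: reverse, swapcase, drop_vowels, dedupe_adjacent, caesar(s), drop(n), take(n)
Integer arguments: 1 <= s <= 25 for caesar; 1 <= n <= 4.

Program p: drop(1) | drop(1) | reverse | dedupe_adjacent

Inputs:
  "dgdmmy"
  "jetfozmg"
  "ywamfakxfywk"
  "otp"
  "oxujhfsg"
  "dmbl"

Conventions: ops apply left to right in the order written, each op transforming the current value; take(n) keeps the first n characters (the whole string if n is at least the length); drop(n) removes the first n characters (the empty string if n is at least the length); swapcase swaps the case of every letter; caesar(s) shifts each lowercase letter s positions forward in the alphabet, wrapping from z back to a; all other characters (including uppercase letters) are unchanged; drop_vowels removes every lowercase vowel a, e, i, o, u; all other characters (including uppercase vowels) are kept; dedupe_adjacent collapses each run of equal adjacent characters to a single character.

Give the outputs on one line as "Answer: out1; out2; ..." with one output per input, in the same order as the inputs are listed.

Execution, op by op:
  "dgdmmy" -> "gdmmy" -> "dmmy" -> "ymmd" -> "ymd"
  "jetfozmg" -> "etfozmg" -> "tfozmg" -> "gmzoft" -> "gmzoft"
  "ywamfakxfywk" -> "wamfakxfywk" -> "amfakxfywk" -> "kwyfxkafma" -> "kwyfxkafma"
  "otp" -> "tp" -> "p" -> "p" -> "p"
  "oxujhfsg" -> "xujhfsg" -> "ujhfsg" -> "gsfhju" -> "gsfhju"
  "dmbl" -> "mbl" -> "bl" -> "lb" -> "lb"

"ymd"; "gmzoft"; "kwyfxkafma"; "p"; "gsfhju"; "lb"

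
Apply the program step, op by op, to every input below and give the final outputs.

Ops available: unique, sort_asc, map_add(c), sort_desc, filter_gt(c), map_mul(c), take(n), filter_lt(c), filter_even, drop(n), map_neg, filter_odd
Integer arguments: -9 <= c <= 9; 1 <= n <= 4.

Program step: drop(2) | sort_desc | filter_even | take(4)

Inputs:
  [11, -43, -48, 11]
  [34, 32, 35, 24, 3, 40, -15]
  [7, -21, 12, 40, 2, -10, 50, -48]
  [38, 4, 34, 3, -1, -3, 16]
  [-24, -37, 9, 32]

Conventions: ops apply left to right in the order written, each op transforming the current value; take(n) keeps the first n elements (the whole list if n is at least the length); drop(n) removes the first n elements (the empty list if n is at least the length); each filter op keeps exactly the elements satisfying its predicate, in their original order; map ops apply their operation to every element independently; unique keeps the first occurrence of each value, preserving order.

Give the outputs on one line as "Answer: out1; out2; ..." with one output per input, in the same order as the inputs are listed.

Execution, op by op:
  [11, -43, -48, 11] -> [-48, 11] -> [11, -48] -> [-48] -> [-48]
  [34, 32, 35, 24, 3, 40, -15] -> [35, 24, 3, 40, -15] -> [40, 35, 24, 3, -15] -> [40, 24] -> [40, 24]
  [7, -21, 12, 40, 2, -10, 50, -48] -> [12, 40, 2, -10, 50, -48] -> [50, 40, 12, 2, -10, -48] -> [50, 40, 12, 2, -10, -48] -> [50, 40, 12, 2]
  [38, 4, 34, 3, -1, -3, 16] -> [34, 3, -1, -3, 16] -> [34, 16, 3, -1, -3] -> [34, 16] -> [34, 16]
  [-24, -37, 9, 32] -> [9, 32] -> [32, 9] -> [32] -> [32]

[-48]; [40, 24]; [50, 40, 12, 2]; [34, 16]; [32]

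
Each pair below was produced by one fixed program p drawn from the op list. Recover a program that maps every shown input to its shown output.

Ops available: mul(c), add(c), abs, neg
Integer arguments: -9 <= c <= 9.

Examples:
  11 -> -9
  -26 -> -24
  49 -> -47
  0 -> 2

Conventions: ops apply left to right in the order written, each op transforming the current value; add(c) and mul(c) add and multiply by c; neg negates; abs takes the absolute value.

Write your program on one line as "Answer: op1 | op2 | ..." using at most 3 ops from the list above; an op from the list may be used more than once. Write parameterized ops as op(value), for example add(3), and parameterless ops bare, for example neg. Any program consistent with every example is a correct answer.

abs | add(-2) | neg

Check, running the answer program on each example:
  11 -> 11 -> 9 -> -9
  -26 -> 26 -> 24 -> -24
  49 -> 49 -> 47 -> -47
  0 -> 0 -> -2 -> 2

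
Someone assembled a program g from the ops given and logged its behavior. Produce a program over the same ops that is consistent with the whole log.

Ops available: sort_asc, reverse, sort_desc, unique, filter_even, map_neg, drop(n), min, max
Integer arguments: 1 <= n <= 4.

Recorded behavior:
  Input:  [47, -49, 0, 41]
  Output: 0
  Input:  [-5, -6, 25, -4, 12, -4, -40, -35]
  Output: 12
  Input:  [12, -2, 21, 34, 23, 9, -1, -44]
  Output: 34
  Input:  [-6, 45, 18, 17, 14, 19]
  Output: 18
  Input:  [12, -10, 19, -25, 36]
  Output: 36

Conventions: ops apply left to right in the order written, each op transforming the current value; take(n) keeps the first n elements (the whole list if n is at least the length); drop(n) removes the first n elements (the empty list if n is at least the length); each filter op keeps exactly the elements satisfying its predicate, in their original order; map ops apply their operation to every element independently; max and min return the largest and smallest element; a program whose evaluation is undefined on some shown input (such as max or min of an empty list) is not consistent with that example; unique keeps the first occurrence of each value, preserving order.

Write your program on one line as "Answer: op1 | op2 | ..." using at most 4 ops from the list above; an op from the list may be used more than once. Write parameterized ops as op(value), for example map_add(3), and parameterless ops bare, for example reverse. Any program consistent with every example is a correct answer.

unique | sort_asc | filter_even | max

Check, running the answer program on each example:
  [47, -49, 0, 41] -> [47, -49, 0, 41] -> [-49, 0, 41, 47] -> [0] -> 0
  [-5, -6, 25, -4, 12, -4, -40, -35] -> [-5, -6, 25, -4, 12, -40, -35] -> [-40, -35, -6, -5, -4, 12, 25] -> [-40, -6, -4, 12] -> 12
  [12, -2, 21, 34, 23, 9, -1, -44] -> [12, -2, 21, 34, 23, 9, -1, -44] -> [-44, -2, -1, 9, 12, 21, 23, 34] -> [-44, -2, 12, 34] -> 34
  [-6, 45, 18, 17, 14, 19] -> [-6, 45, 18, 17, 14, 19] -> [-6, 14, 17, 18, 19, 45] -> [-6, 14, 18] -> 18
  [12, -10, 19, -25, 36] -> [12, -10, 19, -25, 36] -> [-25, -10, 12, 19, 36] -> [-10, 12, 36] -> 36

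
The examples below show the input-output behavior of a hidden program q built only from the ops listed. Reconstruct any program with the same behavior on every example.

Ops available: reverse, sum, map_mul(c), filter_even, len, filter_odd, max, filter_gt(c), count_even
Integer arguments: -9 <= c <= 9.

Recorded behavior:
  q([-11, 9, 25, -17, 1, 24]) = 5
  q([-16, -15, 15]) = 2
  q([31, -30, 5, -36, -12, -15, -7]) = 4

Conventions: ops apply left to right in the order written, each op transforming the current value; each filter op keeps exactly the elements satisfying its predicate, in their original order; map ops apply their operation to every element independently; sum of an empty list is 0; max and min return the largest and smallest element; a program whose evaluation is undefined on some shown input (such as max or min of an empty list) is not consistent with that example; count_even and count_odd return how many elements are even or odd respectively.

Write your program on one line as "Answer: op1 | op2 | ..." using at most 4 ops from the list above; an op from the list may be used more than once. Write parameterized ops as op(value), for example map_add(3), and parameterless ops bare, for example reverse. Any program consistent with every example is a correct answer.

map_mul(-5) | filter_odd | map_mul(-8) | len

Check, running the answer program on each example:
  [-11, 9, 25, -17, 1, 24] -> [55, -45, -125, 85, -5, -120] -> [55, -45, -125, 85, -5] -> [-440, 360, 1000, -680, 40] -> 5
  [-16, -15, 15] -> [80, 75, -75] -> [75, -75] -> [-600, 600] -> 2
  [31, -30, 5, -36, -12, -15, -7] -> [-155, 150, -25, 180, 60, 75, 35] -> [-155, -25, 75, 35] -> [1240, 200, -600, -280] -> 4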